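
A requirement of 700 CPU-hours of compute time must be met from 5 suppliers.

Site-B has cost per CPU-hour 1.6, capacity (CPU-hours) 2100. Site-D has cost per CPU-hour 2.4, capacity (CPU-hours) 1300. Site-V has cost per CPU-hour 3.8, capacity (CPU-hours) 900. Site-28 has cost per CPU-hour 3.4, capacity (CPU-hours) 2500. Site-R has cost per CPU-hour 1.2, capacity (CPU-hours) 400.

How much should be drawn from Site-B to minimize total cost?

Use suppliers in increasing cost order.
Site-R at 1.2: take all 400 CPU-hours — 300 still needed.
Take 300 from Site-B at 1.6 to finish.
Site-D, Site-28, Site-V: unused.

300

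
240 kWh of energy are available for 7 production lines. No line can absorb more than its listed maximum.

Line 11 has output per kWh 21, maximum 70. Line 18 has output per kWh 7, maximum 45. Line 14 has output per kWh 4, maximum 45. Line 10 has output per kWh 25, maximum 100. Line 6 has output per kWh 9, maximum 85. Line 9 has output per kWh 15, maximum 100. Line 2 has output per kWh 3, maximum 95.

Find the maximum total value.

5020

Highest output per kWh first: Line 10 25 > Line 11 21 > Line 9 15 > Line 6 9 > Line 18 7 > Line 14 4 > Line 2 3.
Give Line 10 100 to hit its cap of 100 — 140 left.
Line 11 takes 70 to reach its cap of 70 — 70 left.
Only 70 left; Line 9 takes them to reach 70.
Total = 21×70 + 25×100 + 15×70 = 5020.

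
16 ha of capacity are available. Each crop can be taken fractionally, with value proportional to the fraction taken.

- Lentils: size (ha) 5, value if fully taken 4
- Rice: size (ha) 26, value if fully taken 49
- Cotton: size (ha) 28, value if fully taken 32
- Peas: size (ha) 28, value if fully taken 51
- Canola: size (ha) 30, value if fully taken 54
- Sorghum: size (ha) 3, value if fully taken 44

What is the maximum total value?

68.5

Rank by value-to-size ratio: Sorghum 44/3≈14.7, Rice 49/26≈1.88, Peas 51/28≈1.82, Canola 54/30≈1.8, Cotton 32/28≈1.14, Lentils 4/5≈0.8.
All 3 ha of Sorghum fit (value 44) — 13 remain.
Only 13 ha remain; take 13/26 of Rice for value 49×13/26 = 24.5.
Total value = 68.5.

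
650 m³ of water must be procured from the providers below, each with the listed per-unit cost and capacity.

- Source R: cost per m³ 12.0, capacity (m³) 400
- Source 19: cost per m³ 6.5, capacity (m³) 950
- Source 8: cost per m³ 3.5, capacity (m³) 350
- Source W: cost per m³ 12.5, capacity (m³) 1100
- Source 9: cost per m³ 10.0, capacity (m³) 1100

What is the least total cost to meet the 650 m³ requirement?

3175

Use providers in increasing cost order.
Source 8 at 3.5: take all 350 m³ — 300 still needed.
Source 19 at 6.5: take 300 of its 950 — requirement met.
Source 9, Source R, Source W: unused.
Cost = 350×3.5 + 300×6.5 = 3175.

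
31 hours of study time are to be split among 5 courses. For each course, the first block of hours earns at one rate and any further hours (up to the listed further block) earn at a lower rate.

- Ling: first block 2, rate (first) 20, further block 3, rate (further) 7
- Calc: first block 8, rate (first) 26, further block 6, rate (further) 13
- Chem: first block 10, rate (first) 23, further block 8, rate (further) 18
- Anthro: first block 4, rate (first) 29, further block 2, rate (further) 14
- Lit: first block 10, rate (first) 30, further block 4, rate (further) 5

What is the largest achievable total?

Rank every tier by rate: Lit/tier1 30 > Anthro/tier1 29 > Calc/tier1 26 > Chem/tier1 23 > Ling/tier1 20 > Chem/tier2 18 > Anthro/tier2 14 > Calc/tier2 13 > Ling/tier2 7 > Lit/tier2 5.
Lit/tier1 (30): +10 — 21 left.
Fill Anthro tier1 block (4 at 29) — 17 left.
Calc/tier1 (26): +8 — 9 left.
9 remain; put them into Chem tier1 at 23.
Total = 30×10 + 29×4 + 26×8 + 23×9 = 831.

831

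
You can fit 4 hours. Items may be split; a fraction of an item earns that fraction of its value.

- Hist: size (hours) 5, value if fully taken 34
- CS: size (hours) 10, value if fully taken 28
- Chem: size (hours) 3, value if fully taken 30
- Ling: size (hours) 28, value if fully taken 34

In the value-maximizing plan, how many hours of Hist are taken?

Rank by value-to-size ratio: Chem 30/3≈10, Hist 34/5≈6.8, CS 28/10≈2.8, Ling 34/28≈1.21.
Chem: take in full, 3 hours for value 30 — 1 left.
Fill the last 1 hours with part of Hist: 1/5 of it earns 6.8.

1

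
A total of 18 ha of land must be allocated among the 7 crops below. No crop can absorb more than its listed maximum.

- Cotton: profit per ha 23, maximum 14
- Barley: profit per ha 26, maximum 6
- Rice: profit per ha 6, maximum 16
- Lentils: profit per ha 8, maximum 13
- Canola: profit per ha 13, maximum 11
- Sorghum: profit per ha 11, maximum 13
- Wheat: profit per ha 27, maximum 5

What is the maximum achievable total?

Order the crops by profit per ha: Wheat 27 > Barley 26 > Cotton 23 > Canola 13 > Sorghum 11 > Lentils 8 > Rice 6.
Wheat: +5 to 5 (cap) ; 13 left.
Barley takes 6 to reach its cap of 6 ; 7 left.
Cotton: +7 (room for 14) → 7. Pool exhausted.
Total = 23×7 + 26×6 + 27×5 = 452.

452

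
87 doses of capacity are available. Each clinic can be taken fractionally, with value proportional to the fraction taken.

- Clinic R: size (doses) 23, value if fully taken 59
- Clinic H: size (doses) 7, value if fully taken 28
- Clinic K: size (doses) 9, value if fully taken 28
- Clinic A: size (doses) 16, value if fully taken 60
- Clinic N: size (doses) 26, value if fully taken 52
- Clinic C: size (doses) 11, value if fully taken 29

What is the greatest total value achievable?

Best value per unit of size first: Clinic H 28/7≈4, Clinic A 60/16≈3.75, Clinic K 28/9≈3.11, Clinic C 29/11≈2.64, Clinic R 59/23≈2.57, Clinic N 52/26≈2.
Clinic H: take in full, 7 doses for value 28 ; 80 left.
Take all of Clinic A (16 doses, value 60) ; 64 doses left.
Clinic K: take in full, 9 doses for value 28 ; 55 left.
Clinic C: take in full, 11 doses for value 29 ; 44 left.
Clinic R: take in full, 23 doses for value 59 ; 21 left.
Fill the last 21 doses with part of Clinic N: 21/26 of it earns 42.
Total value = 246.

246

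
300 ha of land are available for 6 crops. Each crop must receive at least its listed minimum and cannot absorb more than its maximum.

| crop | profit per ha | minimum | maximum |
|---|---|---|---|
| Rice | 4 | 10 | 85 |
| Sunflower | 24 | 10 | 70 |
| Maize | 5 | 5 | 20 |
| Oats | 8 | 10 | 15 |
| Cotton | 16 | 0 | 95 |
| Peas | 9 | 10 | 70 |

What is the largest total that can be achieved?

4170

Meeting every minimum uses 10+10+5+10+0+10 = 45 ha, leaving 255.
Order the crops by profit per ha: Sunflower 24 > Cotton 16 > Peas 9 > Oats 8 > Maize 5 > Rice 4.
Sunflower takes 60 more to reach its cap of 70 ; 195 left.
Give Cotton 95 more to hit its cap of 95 ; 100 left.
Give Peas 60 more to hit its cap of 70 ; 40 left.
Oats takes 5 more to reach its cap of 15 ; 35 left.
Maize takes 15 more to reach its cap of 20 ; 20 left.
Only 20 left; Rice takes them to reach 30.
Total = 4×30 + 24×70 + 5×20 + 8×15 + 16×95 + 9×70 = 4170.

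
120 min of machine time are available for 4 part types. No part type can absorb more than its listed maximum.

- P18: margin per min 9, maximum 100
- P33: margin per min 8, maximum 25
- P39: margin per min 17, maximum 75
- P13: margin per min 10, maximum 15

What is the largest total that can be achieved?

Rank by margin per min: P39 17 > P13 10 > P18 9 > P33 8.
P39 takes 75 to reach its cap of 75 ; 45 left.
P13 takes 15 to reach its cap of 15 ; 30 left.
P18: +30 (room for 100) → 30. Pool exhausted.
Total = 9×30 + 17×75 + 10×15 = 1695.

1695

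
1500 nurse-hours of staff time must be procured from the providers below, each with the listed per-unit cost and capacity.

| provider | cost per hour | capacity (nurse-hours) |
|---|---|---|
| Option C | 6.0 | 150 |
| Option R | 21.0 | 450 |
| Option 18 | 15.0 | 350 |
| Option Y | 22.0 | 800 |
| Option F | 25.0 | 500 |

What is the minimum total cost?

27700

Use providers in increasing cost order.
Option C at 6.0: take all 150 nurse-hours ; 1350 still needed.
Take 350 from Option 18 at 15.0 ; need 1000 more.
Take 450 from Option R at 21.0 ; need 550 more.
Take 550 from Option Y at 22.0 to finish.
Option F: unused.
Cost = 150×6.0 + 350×15.0 + 450×21.0 + 550×22.0 = 27700.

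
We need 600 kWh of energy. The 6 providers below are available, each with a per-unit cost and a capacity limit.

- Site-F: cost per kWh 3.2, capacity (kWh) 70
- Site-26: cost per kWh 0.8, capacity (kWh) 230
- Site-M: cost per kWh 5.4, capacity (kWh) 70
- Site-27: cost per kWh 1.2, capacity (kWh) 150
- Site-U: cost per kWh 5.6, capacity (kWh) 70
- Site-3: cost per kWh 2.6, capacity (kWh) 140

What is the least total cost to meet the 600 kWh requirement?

1006

Cheapest first:
Site-26 (0.8): use full 230 ; 370 kWh to go.
Site-27 (1.2): use full 150 ; 220 kWh to go.
Site-3 (2.6): use full 140 ; 80 kWh to go.
Site-F (3.2): use full 70 ; 10 kWh to go.
Take 10 from Site-M at 5.4 to finish.
Site-U: unused.
Cost = 230×0.8 + 150×1.2 + 140×2.6 + 70×3.2 + 10×5.4 = 1006.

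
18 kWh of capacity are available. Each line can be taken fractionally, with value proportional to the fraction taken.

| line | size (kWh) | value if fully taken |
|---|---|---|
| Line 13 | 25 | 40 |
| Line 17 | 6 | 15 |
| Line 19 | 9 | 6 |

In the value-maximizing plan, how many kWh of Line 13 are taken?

12

Best value per unit of size first: Line 17 15/6≈2.5, Line 13 40/25≈1.6, Line 19 6/9≈0.667.
All 6 kWh of Line 17 fit (value 15) → 12 remain.
Fill the last 12 kWh with part of Line 13: 12/25 of it earns 19.2.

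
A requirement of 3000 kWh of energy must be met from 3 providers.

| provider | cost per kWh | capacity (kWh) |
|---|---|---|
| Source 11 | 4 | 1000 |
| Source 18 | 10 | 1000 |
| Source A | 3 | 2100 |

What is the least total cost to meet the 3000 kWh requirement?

9900

Cheapest first:
Source A at 3: take all 2100 kWh → 900 still needed.
Take 900 from Source 11 at 4 to finish.
Source 18: unused.
Cost = 2100×3 + 900×4 = 9900.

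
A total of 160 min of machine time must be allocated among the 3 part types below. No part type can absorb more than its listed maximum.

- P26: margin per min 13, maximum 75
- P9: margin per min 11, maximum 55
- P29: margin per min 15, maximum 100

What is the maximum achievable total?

2280

Order the part types by margin per min: P29 15 > P26 13 > P9 11.
P29: +100 to 100 (cap) ; 60 left.
P26: +60 (room for 75) → 60. Pool exhausted.
Total = 13×60 + 15×100 = 2280.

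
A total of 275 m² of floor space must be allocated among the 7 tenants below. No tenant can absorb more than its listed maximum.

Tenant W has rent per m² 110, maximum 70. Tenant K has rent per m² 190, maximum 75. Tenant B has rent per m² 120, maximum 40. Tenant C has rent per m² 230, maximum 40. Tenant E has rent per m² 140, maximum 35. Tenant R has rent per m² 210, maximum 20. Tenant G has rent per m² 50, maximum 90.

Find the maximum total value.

44500

Rank by rent per m²: Tenant C 230 > Tenant R 210 > Tenant K 190 > Tenant E 140 > Tenant B 120 > Tenant W 110 > Tenant G 50.
Tenant C: +40 to 40 (cap) → 235 left.
Tenant R takes 20 to reach its cap of 20 → 215 left.
Tenant K takes 75 to reach its cap of 75 → 140 left.
Give Tenant E 35 to hit its cap of 35 → 105 left.
Give Tenant B 40 to hit its cap of 40 → 65 left.
Tenant W: +65 (room for 70) → 65. Pool exhausted.
Total = 110×65 + 190×75 + 120×40 + 230×40 + 140×35 + 210×20 = 44500.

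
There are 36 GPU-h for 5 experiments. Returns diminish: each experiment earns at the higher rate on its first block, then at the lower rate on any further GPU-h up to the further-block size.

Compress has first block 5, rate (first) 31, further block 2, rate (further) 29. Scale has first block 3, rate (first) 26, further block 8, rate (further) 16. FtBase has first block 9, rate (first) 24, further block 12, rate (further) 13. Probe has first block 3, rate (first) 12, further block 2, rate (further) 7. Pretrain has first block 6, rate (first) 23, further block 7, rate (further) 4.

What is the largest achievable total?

812

Treat each block as its own option and order by rate: Compress/T1 31 > Compress/T2 29 > Scale/T1 26 > FtBase/T1 24 > Pretrain/T1 23 > Scale/T2 16 > FtBase/T2 13 > Probe/T1 12 > Probe/T2 7 > Pretrain/T2 4.
Compress T1 at 31: fill all 5 → 31 left.
Compress T2 at 29: fill all 2 → 29 left.
Fill Scale T1 block (3 at 26) → 26 left.
FtBase T1 at 24: fill all 9 → 17 left.
Fill Pretrain T1 block (6 at 23) → 11 left.
Fill Scale T2 block (8 at 16) → 3 left.
FtBase/T2: +3 of 12 at 13; pool empty.
Total = 31×5 + 29×2 + 26×3 + 24×9 + 23×6 + 16×8 + 13×3 = 812.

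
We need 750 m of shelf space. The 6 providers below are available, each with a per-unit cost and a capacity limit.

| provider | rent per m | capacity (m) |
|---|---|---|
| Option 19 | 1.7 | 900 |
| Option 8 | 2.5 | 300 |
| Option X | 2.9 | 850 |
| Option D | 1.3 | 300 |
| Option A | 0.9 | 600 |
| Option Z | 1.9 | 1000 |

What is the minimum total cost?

735

Cheapest first:
Take 600 from Option A at 0.9 ; need 150 more.
Option D at 1.3: take 150 of its 300 ; requirement met.
Option 19, Option Z, Option 8, Option X: unused.
Cost = 600×0.9 + 150×1.3 = 735.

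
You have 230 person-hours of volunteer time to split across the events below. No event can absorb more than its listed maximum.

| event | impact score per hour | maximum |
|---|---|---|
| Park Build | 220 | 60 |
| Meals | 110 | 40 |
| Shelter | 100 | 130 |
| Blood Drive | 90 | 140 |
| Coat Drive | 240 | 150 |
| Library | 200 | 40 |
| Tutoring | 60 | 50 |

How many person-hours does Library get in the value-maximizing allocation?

Rank by impact score per hour: Coat Drive 240 > Park Build 220 > Library 200 > Meals 110 > Shelter 100 > Blood Drive 90 > Tutoring 60.
Coat Drive takes 150 to reach its cap of 150 — 80 left.
Give Park Build 60 to hit its cap of 60 — 20 left.
Only 20 left; Library takes them to reach 20.

20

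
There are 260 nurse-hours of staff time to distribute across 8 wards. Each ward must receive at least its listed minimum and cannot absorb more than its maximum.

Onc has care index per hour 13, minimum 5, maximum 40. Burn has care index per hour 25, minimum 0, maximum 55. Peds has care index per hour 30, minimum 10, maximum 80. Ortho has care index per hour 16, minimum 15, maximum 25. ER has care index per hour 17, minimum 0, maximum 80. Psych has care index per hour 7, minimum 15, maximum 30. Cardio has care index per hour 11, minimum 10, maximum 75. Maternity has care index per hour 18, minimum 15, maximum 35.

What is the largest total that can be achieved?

Meeting every minimum uses 5+0+10+15+0+15+10+15 = 70 nurse-hours, leaving 190.
Order the wards by care index per hour: Peds 30 > Burn 25 > Maternity 18 > ER 17 > Ortho 16 > Onc 13 > Cardio 11 > Psych 7.
Peds takes 70 more to reach its cap of 80 — 120 left.
Burn: +55 to 55 (cap) — 65 left.
Maternity: +20 to 35 (cap) — 45 left.
ER: +45 (room for 80) → 45. Pool exhausted.
Total = 13×5 + 25×55 + 30×80 + 16×15 + 17×45 + 7×15 + 11×10 + 18×35 = 5690.

5690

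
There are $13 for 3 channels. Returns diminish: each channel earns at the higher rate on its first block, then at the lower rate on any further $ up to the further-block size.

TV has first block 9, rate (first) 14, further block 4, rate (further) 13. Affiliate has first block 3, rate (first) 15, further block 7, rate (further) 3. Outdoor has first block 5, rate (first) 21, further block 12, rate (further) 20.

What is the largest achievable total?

Order all 6 blocks by rate: Outdoor/first 21 > Outdoor/second 20 > Affiliate/first 15 > TV/first 14 > TV/second 13 > Affiliate/second 3.
Outdoor first at 21: fill all 5 → 8 left.
Outdoor/second: +8 of 12 at 20; pool empty.
Total = 21×5 + 20×8 = 265.

265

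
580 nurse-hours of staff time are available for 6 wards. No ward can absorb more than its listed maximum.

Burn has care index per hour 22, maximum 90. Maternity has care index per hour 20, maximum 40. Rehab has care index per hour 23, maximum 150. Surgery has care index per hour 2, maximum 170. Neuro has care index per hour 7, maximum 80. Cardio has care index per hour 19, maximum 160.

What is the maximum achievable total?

Rank by care index per hour: Rehab 23 > Burn 22 > Maternity 20 > Cardio 19 > Neuro 7 > Surgery 2.
Rehab takes 150 to reach its cap of 150 → 430 left.
Give Burn 90 to hit its cap of 90 → 340 left.
Maternity takes 40 to reach its cap of 40 → 300 left.
Give Cardio 160 to hit its cap of 160 → 140 left.
Neuro: +80 to 80 (cap) → 60 left.
Surgery: +60 (room for 170) → 60. Pool exhausted.
Total = 22×90 + 20×40 + 23×150 + 2×60 + 7×80 + 19×160 = 9950.

9950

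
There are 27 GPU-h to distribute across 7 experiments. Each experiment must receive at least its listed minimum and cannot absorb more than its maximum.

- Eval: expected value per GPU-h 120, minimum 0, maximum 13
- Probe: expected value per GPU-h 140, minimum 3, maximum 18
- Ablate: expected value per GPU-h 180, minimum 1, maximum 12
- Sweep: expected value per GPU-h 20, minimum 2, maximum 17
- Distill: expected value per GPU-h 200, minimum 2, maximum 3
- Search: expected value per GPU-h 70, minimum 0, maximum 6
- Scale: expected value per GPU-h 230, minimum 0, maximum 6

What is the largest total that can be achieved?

4740

Meeting every minimum uses 0+3+1+2+2+0+0 = 8 GPU-h, leaving 19.
Rank by expected value per GPU-h: Scale 230 > Distill 200 > Ablate 180 > Probe 140 > Eval 120 > Search 70 > Sweep 20.
Scale takes 6 more to reach its cap of 6 — 13 left.
Give Distill 1 more to hit its cap of 3 — 12 left.
Give Ablate 11 more to hit its cap of 12 — 1 left.
Probe has room for 15 more but only 1 remain, so it gets 4.
Total = 140×4 + 180×12 + 20×2 + 200×3 + 230×6 = 4740.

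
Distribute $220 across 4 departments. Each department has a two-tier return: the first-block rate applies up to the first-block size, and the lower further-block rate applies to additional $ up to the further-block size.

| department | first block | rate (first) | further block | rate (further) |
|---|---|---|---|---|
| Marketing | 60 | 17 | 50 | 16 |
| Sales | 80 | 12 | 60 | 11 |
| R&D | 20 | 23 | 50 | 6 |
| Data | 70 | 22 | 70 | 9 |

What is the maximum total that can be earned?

4060

Order all 8 blocks by rate: R&D/first 23 > Data/first 22 > Marketing/first 17 > Marketing/second 16 > Sales/first 12 > Sales/second 11 > Data/second 9 > R&D/second 6.
R&D/first (23): +20 → 200 left.
Data/first (22): +70 → 130 left.
Marketing/first (17): +60 → 70 left.
Marketing/second (16): +50 → 20 left.
Sales first at 12: only 20 left, fill 20.
Total = 23×20 + 22×70 + 17×60 + 16×50 + 12×20 = 4060.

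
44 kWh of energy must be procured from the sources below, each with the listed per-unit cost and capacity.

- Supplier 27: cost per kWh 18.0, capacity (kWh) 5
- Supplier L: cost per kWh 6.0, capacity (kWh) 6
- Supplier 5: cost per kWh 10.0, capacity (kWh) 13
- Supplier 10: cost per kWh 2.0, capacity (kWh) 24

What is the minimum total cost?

Use sources in increasing cost order.
Supplier 10 (2.0): use full 24 — 20 kWh to go.
Take 6 from Supplier L at 6.0 — need 14 more.
Supplier 5 at 10.0: take all 13 kWh — 1 still needed.
Supplier 27 at 18.0: take 1 of its 5 — requirement met.
Cost = 24×2.0 + 6×6.0 + 13×10.0 + 1×18.0 = 232.

232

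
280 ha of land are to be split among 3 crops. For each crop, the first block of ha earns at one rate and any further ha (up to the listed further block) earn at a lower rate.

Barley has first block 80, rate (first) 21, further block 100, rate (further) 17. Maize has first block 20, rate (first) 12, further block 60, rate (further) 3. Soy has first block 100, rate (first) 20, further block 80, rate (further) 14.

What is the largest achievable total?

5380

Order all 6 blocks by rate: Barley/first 21 > Soy/first 20 > Barley/second 17 > Soy/second 14 > Maize/first 12 > Maize/second 3.
Barley/first (21): +80 — 200 left.
Fill Soy first block (100 at 20) — 100 left.
Barley second at 17: fill all 100 — 0 left.
Total = 21×80 + 20×100 + 17×100 = 5380.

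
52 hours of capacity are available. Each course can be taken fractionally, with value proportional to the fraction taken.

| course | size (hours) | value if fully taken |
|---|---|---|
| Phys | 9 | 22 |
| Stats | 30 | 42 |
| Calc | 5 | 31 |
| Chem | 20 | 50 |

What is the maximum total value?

Rank by value-to-size ratio: Calc 31/5≈6.2, Chem 50/20≈2.5, Phys 22/9≈2.44, Stats 42/30≈1.4.
All 5 hours of Calc fit (value 31) — 47 remain.
All 20 hours of Chem fit (value 50) — 27 remain.
All 9 hours of Phys fit (value 22) — 18 remain.
Only 18 hours remain; take 18/30 of Stats for value 42×18/30 = 25.2.
Total value = 128.2.

128.2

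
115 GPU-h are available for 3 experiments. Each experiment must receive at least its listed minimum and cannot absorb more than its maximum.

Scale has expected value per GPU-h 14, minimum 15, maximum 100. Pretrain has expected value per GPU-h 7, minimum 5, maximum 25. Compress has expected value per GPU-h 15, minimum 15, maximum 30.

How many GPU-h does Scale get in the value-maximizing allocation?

80

Meeting every minimum uses 15+5+15 = 35 GPU-h, leaving 80.
Highest expected value per GPU-h first: Compress 15 > Scale 14 > Pretrain 7.
Compress: +15 to 30 (cap) ; 65 left.
Only 65 left; Scale takes them to reach 80.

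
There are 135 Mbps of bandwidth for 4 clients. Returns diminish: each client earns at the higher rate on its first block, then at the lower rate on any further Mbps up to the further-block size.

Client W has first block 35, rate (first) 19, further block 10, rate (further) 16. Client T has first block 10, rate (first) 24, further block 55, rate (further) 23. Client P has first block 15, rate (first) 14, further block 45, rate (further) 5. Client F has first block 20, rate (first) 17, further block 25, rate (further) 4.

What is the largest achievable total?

2740

Treat each block as its own option and order by rate: Client T/T1 24 > Client T/T2 23 > Client W/T1 19 > Client F/T1 17 > Client W/T2 16 > Client P/T1 14 > Client P/T2 5 > Client F/T2 4.
Client T T1 at 24: fill all 10 → 125 left.
Fill Client T T2 block (55 at 23) → 70 left.
Fill Client W T1 block (35 at 19) → 35 left.
Client F T1 at 17: fill all 20 → 15 left.
Fill Client W T2 block (10 at 16) → 5 left.
5 remain; put them into Client P T1 at 14.
Total = 24×10 + 23×55 + 19×35 + 17×20 + 16×10 + 14×5 = 2740.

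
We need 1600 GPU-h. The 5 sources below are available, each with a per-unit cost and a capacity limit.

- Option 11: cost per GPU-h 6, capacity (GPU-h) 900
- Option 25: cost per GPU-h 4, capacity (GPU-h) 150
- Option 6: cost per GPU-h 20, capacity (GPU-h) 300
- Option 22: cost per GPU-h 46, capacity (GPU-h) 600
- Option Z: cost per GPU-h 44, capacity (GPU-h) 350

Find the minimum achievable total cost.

23000

Fill from the cheapest source first.
Option 25 at 4: take all 150 GPU-h ; 1450 still needed.
Option 11 (6): use full 900 ; 550 GPU-h to go.
Option 6 (20): use full 300 ; 250 GPU-h to go.
Option Z at 44: take 250 of its 350 ; requirement met.
Option 22: unused.
Cost = 150×4 + 900×6 + 300×20 + 250×44 = 23000.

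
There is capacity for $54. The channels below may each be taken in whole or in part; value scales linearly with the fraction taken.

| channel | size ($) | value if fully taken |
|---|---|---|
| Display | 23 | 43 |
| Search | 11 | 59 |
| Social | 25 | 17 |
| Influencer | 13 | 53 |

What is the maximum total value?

Sort by value density: Search 59/11≈5.36, Influencer 53/13≈4.08, Display 43/23≈1.87, Social 17/25≈0.68.
Search: take in full, 11 $ for value 59 → 43 left.
Take all of Influencer (13 $, value 53) → 30 $ left.
Display: take in full, 23 $ for value 43 → 7 left.
7 $ left: a 7/25 share of Social gives 17×7/25 = 4.76.
Total value = 159.76.

159.76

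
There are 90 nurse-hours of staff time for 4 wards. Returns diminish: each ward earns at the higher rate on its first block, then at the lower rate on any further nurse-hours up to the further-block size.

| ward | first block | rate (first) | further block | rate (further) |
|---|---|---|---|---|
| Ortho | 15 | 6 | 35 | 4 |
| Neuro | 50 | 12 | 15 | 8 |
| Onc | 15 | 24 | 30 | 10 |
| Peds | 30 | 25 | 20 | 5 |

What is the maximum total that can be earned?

Order all 8 blocks by rate: Peds/first 25 > Onc/first 24 > Neuro/first 12 > Onc/second 10 > Neuro/second 8 > Ortho/first 6 > Peds/second 5 > Ortho/second 4.
Peds/first (25): +30 → 60 left.
Fill Onc first block (15 at 24) → 45 left.
Neuro first at 12: only 45 left, fill 45.
Total = 25×30 + 24×15 + 12×45 = 1650.

1650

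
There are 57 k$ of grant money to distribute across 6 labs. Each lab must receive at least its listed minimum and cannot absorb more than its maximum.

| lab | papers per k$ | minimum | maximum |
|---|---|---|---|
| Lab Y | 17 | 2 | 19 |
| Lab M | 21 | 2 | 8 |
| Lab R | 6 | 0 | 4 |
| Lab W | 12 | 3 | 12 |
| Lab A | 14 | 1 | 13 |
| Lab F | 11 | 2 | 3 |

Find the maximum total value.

Meeting every minimum uses 2+2+0+3+1+2 = 10 k$, leaving 47.
Highest papers per k$ first: Lab M 21 > Lab Y 17 > Lab A 14 > Lab W 12 > Lab F 11 > Lab R 6.
Lab M takes 6 more to reach its cap of 8 ; 41 left.
Lab Y: +17 to 19 (cap) ; 24 left.
Give Lab A 12 more to hit its cap of 13 ; 12 left.
Give Lab W 9 more to hit its cap of 12 ; 3 left.
Give Lab F 1 more to hit its cap of 3 ; 2 left.
Only 2 left; Lab R takes them to reach 2.
Total = 17×19 + 21×8 + 6×2 + 12×12 + 14×13 + 11×3 = 862.

862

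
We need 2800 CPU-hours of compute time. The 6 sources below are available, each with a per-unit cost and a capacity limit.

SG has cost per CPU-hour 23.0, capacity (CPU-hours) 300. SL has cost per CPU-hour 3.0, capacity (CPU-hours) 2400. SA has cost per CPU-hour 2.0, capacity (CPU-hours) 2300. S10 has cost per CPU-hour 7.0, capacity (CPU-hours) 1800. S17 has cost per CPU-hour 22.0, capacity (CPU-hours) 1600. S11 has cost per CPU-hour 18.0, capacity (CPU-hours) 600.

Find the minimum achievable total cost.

Cheapest first:
Take 2300 from SA at 2.0 — need 500 more.
Take 500 from SL at 3.0 to finish.
S10, S11, S17, SG: unused.
Cost = 2300×2.0 + 500×3.0 = 6100.

6100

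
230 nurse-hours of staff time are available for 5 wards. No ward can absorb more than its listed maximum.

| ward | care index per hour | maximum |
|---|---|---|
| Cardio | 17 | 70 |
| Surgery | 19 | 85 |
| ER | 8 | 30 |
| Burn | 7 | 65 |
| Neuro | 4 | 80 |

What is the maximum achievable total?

3360

Order the wards by care index per hour: Surgery 19 > Cardio 17 > ER 8 > Burn 7 > Neuro 4.
Surgery: +85 to 85 (cap) → 145 left.
Cardio: +70 to 70 (cap) → 75 left.
Give ER 30 to hit its cap of 30 → 45 left.
Only 45 left; Burn takes them to reach 45.
Total = 17×70 + 19×85 + 8×30 + 7×45 = 3360.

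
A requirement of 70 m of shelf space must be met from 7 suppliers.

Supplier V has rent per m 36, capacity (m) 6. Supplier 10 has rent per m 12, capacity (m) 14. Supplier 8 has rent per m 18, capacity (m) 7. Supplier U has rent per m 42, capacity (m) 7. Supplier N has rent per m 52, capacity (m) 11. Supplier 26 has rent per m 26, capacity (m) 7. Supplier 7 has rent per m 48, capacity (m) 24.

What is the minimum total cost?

2398

Use suppliers in increasing cost order.
Supplier 10 at 12: take all 14 m → 56 still needed.
Take 7 from Supplier 8 at 18 → need 49 more.
Supplier 26 (26): use full 7 → 42 m to go.
Take 6 from Supplier V at 36 → need 36 more.
Supplier U at 42: take all 7 m → 29 still needed.
Take 24 from Supplier 7 at 48 → need 5 more.
Supplier N at 52: take 5 of its 11 → requirement met.
Cost = 14×12 + 7×18 + 7×26 + 6×36 + 7×42 + 24×48 + 5×52 = 2398.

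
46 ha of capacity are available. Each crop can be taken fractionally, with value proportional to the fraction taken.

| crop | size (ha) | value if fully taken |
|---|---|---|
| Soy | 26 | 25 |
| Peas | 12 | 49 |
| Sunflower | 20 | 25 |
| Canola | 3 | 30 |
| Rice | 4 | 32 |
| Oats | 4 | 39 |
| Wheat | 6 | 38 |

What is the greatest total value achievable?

209.25

Rank by value-to-size ratio: Canola 30/3≈10, Oats 39/4≈9.75, Rice 32/4≈8, Wheat 38/6≈6.33, Peas 49/12≈4.08, Sunflower 25/20≈1.25, Soy 25/26≈0.962.
Canola: take in full, 3 ha for value 30 → 43 left.
All 4 ha of Oats fit (value 39) → 39 remain.
All 4 ha of Rice fit (value 32) → 35 remain.
Take all of Wheat (6 ha, value 38) → 29 ha left.
Peas: take in full, 12 ha for value 49 → 17 left.
Fill the last 17 ha with part of Sunflower: 17/20 of it earns 21.25.
Total value = 209.25.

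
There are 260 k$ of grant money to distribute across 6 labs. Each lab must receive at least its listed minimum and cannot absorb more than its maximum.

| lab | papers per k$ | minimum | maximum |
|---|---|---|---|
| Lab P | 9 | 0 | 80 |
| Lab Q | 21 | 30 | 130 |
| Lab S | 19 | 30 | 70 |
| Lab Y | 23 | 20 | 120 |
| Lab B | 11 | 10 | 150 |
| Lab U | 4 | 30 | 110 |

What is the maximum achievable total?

Meeting every minimum uses 0+30+30+20+10+30 = 120 k$, leaving 140.
Order the labs by papers per k$: Lab Y 23 > Lab Q 21 > Lab S 19 > Lab B 11 > Lab P 9 > Lab U 4.
Lab Y: +100 to 120 (cap) — 40 left.
Lab Q: +40 (room for 100) → 70. Pool exhausted.
Total = 21×70 + 19×30 + 23×120 + 11×10 + 4×30 = 5030.

5030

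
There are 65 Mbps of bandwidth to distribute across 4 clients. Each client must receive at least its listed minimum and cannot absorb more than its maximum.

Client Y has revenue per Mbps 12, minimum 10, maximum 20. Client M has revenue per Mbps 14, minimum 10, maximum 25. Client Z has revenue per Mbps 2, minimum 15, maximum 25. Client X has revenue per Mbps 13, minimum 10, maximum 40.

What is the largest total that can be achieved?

695

Meeting every minimum uses 10+10+15+10 = 45 Mbps, leaving 20.
Highest revenue per Mbps first: Client M 14 > Client X 13 > Client Y 12 > Client Z 2.
Give Client M 15 more to hit its cap of 25 → 5 left.
Client X: +5 (room for 30) → 15. Pool exhausted.
Total = 12×10 + 14×25 + 2×15 + 13×15 = 695.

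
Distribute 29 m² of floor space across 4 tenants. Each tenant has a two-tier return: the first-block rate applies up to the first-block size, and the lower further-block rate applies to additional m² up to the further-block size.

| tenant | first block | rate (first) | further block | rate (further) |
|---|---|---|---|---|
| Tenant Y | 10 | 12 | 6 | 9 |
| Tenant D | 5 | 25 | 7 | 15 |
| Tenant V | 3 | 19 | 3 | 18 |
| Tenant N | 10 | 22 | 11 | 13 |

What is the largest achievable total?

574

Order all 8 blocks by rate: Tenant D/T1 25 > Tenant N/T1 22 > Tenant V/T1 19 > Tenant V/T2 18 > Tenant D/T2 15 > Tenant N/T2 13 > Tenant Y/T1 12 > Tenant Y/T2 9.
Tenant D/T1 (25): +5 → 24 left.
Fill Tenant N T1 block (10 at 22) → 14 left.
Tenant V/T1 (19): +3 → 11 left.
Fill Tenant V T2 block (3 at 18) → 8 left.
Tenant D/T2 (15): +7 → 1 left.
1 remain; put them into Tenant N T2 at 13.
Total = 25×5 + 22×10 + 19×3 + 18×3 + 15×7 + 13×1 = 574.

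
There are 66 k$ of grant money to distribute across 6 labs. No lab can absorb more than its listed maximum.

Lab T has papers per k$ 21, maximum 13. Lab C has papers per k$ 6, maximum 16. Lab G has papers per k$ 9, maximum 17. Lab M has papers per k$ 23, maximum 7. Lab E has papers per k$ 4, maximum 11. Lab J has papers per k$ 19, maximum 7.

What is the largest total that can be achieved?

Highest papers per k$ first: Lab M 23 > Lab T 21 > Lab J 19 > Lab G 9 > Lab C 6 > Lab E 4.
Give Lab M 7 to hit its cap of 7 ; 59 left.
Lab T takes 13 to reach its cap of 13 ; 46 left.
Give Lab J 7 to hit its cap of 7 ; 39 left.
Give Lab G 17 to hit its cap of 17 ; 22 left.
Lab C takes 16 to reach its cap of 16 ; 6 left.
Lab E has room for 11 but only 6 remain, so it gets 6.
Total = 21×13 + 6×16 + 9×17 + 23×7 + 4×6 + 19×7 = 840.

840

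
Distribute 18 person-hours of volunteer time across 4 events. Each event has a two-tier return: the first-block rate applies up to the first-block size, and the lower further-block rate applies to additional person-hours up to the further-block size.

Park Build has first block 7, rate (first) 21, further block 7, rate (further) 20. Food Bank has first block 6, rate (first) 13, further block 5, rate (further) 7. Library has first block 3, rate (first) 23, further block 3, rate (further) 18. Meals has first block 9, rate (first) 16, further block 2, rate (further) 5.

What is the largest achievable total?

374

Rank every tier by rate: Library/tier1 23 > Park Build/tier1 21 > Park Build/tier2 20 > Library/tier2 18 > Meals/tier1 16 > Food Bank/tier1 13 > Food Bank/tier2 7 > Meals/tier2 5.
Library/tier1 (23): +3 ; 15 left.
Park Build tier1 at 21: fill all 7 ; 8 left.
Fill Park Build tier2 block (7 at 20) ; 1 left.
1 remain; put them into Library tier2 at 18.
Total = 23×3 + 21×7 + 20×7 + 18×1 = 374.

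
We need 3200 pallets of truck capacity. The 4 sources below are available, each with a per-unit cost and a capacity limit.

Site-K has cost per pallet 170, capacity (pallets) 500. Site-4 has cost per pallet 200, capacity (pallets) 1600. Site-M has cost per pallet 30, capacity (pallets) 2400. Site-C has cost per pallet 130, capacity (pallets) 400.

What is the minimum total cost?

192000

Cheapest first:
Take 2400 from Site-M at 30 → need 800 more.
Take 400 from Site-C at 130 → need 400 more.
Site-K (170): take the remaining 400 → done.
Site-4: unused.
Cost = 2400×30 + 400×130 + 400×170 = 192000.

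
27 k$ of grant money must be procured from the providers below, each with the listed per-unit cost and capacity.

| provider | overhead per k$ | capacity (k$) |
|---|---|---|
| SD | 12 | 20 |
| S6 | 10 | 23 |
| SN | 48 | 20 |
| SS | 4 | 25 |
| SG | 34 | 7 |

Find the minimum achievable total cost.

120

Fill from the cheapest provider first.
SS at 4: take all 25 k$ — 2 still needed.
S6 at 10: take 2 of its 23 — requirement met.
SD, SG, SN: unused.
Cost = 25×4 + 2×10 = 120.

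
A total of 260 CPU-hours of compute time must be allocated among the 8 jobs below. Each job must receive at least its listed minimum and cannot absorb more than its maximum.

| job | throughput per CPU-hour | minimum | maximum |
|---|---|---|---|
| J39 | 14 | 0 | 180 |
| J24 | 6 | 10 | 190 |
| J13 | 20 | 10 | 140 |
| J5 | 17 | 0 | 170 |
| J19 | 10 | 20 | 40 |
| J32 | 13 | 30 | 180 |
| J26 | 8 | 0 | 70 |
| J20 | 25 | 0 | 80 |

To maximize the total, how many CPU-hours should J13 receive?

Meeting every minimum uses 0+10+10+0+20+30+0+0 = 70 CPU-hours, leaving 190.
Highest throughput per CPU-hour first: J20 25 > J13 20 > J5 17 > J39 14 > J32 13 > J19 10 > J26 8 > J24 6.
Give J20 80 more to hit its cap of 80 ; 110 left.
Only 110 left; J13 takes them to reach 120.

120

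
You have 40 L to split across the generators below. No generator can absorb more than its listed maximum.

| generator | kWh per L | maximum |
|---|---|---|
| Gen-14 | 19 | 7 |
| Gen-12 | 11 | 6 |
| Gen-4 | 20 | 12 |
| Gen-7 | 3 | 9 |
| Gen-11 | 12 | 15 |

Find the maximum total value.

Rank by kWh per L: Gen-4 20 > Gen-14 19 > Gen-11 12 > Gen-12 11 > Gen-7 3.
Gen-4: +12 to 12 (cap) ; 28 left.
Gen-14 takes 7 to reach its cap of 7 ; 21 left.
Give Gen-11 15 to hit its cap of 15 ; 6 left.
Gen-12: +6 to 6 (cap) ; 0 left.
Total = 19×7 + 11×6 + 20×12 + 12×15 = 619.

619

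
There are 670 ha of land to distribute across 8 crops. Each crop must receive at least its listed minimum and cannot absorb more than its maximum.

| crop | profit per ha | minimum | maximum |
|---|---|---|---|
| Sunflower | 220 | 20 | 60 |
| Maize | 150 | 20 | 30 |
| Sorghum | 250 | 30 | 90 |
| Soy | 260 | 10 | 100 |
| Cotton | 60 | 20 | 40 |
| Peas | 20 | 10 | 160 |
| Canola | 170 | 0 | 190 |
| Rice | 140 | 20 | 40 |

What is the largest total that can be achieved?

Meeting every minimum uses 20+20+30+10+20+10+0+20 = 130 ha, leaving 540.
Rank by profit per ha: Soy 260 > Sorghum 250 > Sunflower 220 > Canola 170 > Maize 150 > Rice 140 > Cotton 60 > Peas 20.
Give Soy 90 more to hit its cap of 100 — 450 left.
Sorghum: +60 to 90 (cap) — 390 left.
Sunflower: +40 to 60 (cap) — 350 left.
Canola: +190 to 190 (cap) — 160 left.
Give Maize 10 more to hit its cap of 30 — 150 left.
Rice: +20 to 40 (cap) — 130 left.
Give Cotton 20 more to hit its cap of 40 — 110 left.
Only 110 left; Peas takes them to reach 120.
Total = 220×60 + 150×30 + 250×90 + 260×100 + 60×40 + 20×120 + 170×190 + 140×40 = 108900.

108900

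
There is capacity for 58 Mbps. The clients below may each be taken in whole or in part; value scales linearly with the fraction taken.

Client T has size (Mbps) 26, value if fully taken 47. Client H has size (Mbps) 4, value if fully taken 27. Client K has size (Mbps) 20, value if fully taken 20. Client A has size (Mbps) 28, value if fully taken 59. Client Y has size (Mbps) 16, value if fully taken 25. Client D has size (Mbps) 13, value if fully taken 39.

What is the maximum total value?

Best value per unit of size first: Client H 27/4≈6.75, Client D 39/13≈3, Client A 59/28≈2.11, Client T 47/26≈1.81, Client Y 25/16≈1.56, Client K 20/20≈1.
All 4 Mbps of Client H fit (value 27) — 54 remain.
Take all of Client D (13 Mbps, value 39) — 41 Mbps left.
All 28 Mbps of Client A fit (value 59) — 13 remain.
13 Mbps left: a 13/26 share of Client T gives 47×13/26 = 23.5.
Total value = 148.5.

148.5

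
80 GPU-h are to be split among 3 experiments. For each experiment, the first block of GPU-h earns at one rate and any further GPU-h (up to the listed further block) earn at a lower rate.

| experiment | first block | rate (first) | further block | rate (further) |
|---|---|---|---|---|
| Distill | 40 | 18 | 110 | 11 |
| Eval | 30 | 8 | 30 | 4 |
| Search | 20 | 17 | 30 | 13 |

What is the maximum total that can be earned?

1320

Order all 6 blocks by rate: Distill/T1 18 > Search/T1 17 > Search/T2 13 > Distill/T2 11 > Eval/T1 8 > Eval/T2 4.
Fill Distill T1 block (40 at 18) → 40 left.
Fill Search T1 block (20 at 17) → 20 left.
20 remain; put them into Search T2 at 13.
Total = 18×40 + 17×20 + 13×20 = 1320.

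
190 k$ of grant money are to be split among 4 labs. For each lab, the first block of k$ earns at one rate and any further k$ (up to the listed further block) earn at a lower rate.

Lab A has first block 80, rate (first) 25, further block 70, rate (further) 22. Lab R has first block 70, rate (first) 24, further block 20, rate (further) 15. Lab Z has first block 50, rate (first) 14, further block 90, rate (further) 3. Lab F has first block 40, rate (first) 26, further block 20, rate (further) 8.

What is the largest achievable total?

4720

Order all 8 blocks by rate: Lab F/tier1 26 > Lab A/tier1 25 > Lab R/tier1 24 > Lab A/tier2 22 > Lab R/tier2 15 > Lab Z/tier1 14 > Lab F/tier2 8 > Lab Z/tier2 3.
Lab F/tier1 (26): +40 — 150 left.
Fill Lab A tier1 block (80 at 25) — 70 left.
Fill Lab R tier1 block (70 at 24) — 0 left.
Total = 26×40 + 25×80 + 24×70 = 4720.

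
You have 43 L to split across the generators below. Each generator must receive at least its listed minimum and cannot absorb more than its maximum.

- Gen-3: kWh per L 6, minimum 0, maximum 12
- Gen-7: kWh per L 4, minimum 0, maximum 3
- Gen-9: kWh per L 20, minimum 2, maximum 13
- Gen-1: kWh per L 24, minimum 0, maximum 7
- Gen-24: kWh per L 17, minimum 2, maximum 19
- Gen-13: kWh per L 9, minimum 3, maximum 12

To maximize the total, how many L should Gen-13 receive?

4

Meeting every minimum uses 0+0+2+0+2+3 = 7 L, leaving 36.
Rank by kWh per L: Gen-1 24 > Gen-9 20 > Gen-24 17 > Gen-13 9 > Gen-3 6 > Gen-7 4.
Gen-1 takes 7 more to reach its cap of 7 → 29 left.
Give Gen-9 11 more to hit its cap of 13 → 18 left.
Gen-24 takes 17 more to reach its cap of 19 → 1 left.
Only 1 left; Gen-13 takes them to reach 4.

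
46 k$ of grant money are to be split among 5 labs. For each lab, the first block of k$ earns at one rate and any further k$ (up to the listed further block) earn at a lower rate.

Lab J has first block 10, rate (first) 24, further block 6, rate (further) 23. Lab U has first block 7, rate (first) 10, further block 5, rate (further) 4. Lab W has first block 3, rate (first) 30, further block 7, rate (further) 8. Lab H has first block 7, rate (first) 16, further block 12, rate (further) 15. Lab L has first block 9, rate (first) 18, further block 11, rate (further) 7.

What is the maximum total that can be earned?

907

Treat each block as its own option and order by rate: Lab W/tier1 30 > Lab J/tier1 24 > Lab J/tier2 23 > Lab L/tier1 18 > Lab H/tier1 16 > Lab H/tier2 15 > Lab U/tier1 10 > Lab W/tier2 8 > Lab L/tier2 7 > Lab U/tier2 4.
Fill Lab W tier1 block (3 at 30) → 43 left.
Fill Lab J tier1 block (10 at 24) → 33 left.
Lab J tier2 at 23: fill all 6 → 27 left.
Lab L tier1 at 18: fill all 9 → 18 left.
Fill Lab H tier1 block (7 at 16) → 11 left.
Lab H/tier2: +11 of 12 at 15; pool empty.
Total = 30×3 + 24×10 + 23×6 + 18×9 + 16×7 + 15×11 = 907.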